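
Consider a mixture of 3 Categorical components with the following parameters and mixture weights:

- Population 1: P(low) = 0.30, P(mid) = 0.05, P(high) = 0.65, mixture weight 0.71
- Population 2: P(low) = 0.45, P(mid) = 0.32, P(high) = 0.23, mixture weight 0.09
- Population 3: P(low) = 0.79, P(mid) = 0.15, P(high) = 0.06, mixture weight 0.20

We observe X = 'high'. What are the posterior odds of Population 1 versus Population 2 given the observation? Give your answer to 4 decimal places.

Only the two components matter; the odds are (w_i f_i(x)) / (w_j f_j(x)).
Component likelihoods at x = 'high':
  p_1 = 0.65
  p_2 = 0.23
  p_3 = 0.06
Odds = (0.71/0.09) × (0.65/0.23) = 7.88889 × 2.82609 ≈ 22.2947

22.2947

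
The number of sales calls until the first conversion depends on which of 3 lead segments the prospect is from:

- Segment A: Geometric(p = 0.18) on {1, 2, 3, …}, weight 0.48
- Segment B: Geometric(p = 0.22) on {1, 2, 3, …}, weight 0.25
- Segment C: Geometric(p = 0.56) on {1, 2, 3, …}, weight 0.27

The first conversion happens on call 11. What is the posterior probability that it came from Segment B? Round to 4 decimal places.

P(component k | x) = w_k·f_k(x) / marginal(x), where marginal(x) = Σ_j w_j·f_j(x).
Geometric probabilities:
  L_A = 0.18·(1−0.18)^10 = 0.18·0.137448 = 0.0247406
  L_B = 0.22·(1−0.22)^10 = 0.22·0.0833578 = 0.0183387
  L_C = 0.56·(1−0.56)^10 = 0.56·0.000271974 = 0.000152305
Weight by the priors:
  w_A·L_A = 0.48 × 0.0247406 = 0.0118755
  w_B·L_B = 0.25 × 0.0183387 = 0.00458468
  w_C·L_C = 0.27 × 0.000152305 = 4.11224e-05
Normaliser: 0.0118755 + 0.00458468 + 4.11224e-05 = 0.0165013
So the posterior for Segment B is 0.00458468 / 0.0165013 ≈ 0.2778.

0.2778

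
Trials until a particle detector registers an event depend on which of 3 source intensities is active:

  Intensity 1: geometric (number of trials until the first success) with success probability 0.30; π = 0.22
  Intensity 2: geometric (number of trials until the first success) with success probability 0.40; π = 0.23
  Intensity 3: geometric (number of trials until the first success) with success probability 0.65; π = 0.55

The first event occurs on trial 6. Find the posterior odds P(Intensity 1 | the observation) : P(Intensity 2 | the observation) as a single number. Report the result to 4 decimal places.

Only the two components matter; the odds are (π_i f_i(x)) / (π_j f_j(x)).
Geometric probabilities:
  p_1 = 0.050421
  p_2 = 0.031104
  p_3 = 0.00341392
Posterior odds = (π_1·p_1) / (π_2·p_2) = (0.22·0.050421) / (0.23·0.031104) = 0.0110926 / 0.00715392 ≈ 1.5506

1.5506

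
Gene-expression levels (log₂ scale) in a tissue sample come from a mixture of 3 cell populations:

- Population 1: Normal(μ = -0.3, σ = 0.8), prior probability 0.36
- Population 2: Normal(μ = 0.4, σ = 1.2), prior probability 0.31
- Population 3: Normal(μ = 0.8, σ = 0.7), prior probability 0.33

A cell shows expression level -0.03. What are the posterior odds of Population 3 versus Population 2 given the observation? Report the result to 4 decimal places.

The posterior odds equal the prior odds times the likelihood ratio: (w_i/w_j)·(f_i(x)/f_j(x)).
Normal densities:
  p_1 = 0.47107
  p_2 = 0.311779
  p_3 = 0.282176
0.0931182 / 0.0966514 ≈ 0.9634

0.9634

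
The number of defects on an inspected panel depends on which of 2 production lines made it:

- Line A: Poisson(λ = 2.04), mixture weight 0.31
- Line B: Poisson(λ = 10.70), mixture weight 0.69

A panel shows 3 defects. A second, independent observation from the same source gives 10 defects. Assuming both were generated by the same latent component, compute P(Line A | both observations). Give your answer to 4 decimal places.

0.0065

Posterior ∝ prior × likelihood, so P(k | x) ∝ w_k f_k(x); normalise over all components.
Since both observations come from the same component, the likelihood for component k is f_k(x₁)·f_k(x₂).
  f_A = [0.183983] × [4.47278e-05] = 8.22918e-06
  f_B = [0.00460309] × [0.122215] = 0.000562565
Multiply by the mixture weights:
  w_A·f_A = 0.31 × 8.22918e-06 = 2.55104e-06
  w_B·f_B = 0.69 × 0.000562565 = 0.00038817
Marginal: 2.55104e-06 + 0.00038817 = 0.000390721
Responsibility of Line A: 2.55104e-06 / 0.000390721 ≈ 0.0065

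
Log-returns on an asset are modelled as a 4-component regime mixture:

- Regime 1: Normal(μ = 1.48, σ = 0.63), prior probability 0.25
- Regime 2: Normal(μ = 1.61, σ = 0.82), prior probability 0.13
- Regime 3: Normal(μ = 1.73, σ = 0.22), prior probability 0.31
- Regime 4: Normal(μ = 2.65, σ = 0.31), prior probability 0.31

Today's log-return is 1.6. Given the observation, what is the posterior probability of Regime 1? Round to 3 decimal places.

P(component k | x) = π_k·f_k(x) / marginal(x), where marginal(x) = Σ_j π_j·f_j(x).
Normal densities:
  p_1 = 0.621858
  p_2 = 0.486479
  p_3 = 1.52288
  p_4 = 0.00415282
Unnormalised posteriors:
  π_1·p_1 = 0.25 × 0.621858 = 0.155464
  π_2·p_2 = 0.13 × 0.486479 = 0.0632422
  π_3·p_3 = 0.31 × 1.52288 = 0.472092
  π_4·p_4 = 0.31 × 0.00415282 = 0.00128737
Normaliser: 0.155464 + 0.0632422 + 0.472092 + 0.00128737 = 0.692086
P(Regime 1 | x) = 0.155464 / 0.692086 ≈ 0.225

0.225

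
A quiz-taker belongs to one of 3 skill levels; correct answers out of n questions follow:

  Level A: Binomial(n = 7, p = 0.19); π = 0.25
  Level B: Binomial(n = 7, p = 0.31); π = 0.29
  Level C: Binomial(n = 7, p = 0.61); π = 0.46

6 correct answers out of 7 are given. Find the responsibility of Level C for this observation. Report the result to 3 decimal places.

0.980

P(component k | x) = π_k·f_k(x) / marginal(x), where marginal(x) = Σ_j π_j·f_j(x).
Component likelihoods at x = 6 correct answers out of 7:
  p_A = C(7,6)·0.19^6·0.81^1 = 7·4.70459e-05·0.81 = 0.00026675
  p_B = C(7,6)·0.31^6·0.69^1 = 7·0.000887504·0.69 = 0.00428664
  p_C = C(7,6)·0.61^6·0.39^1 = 7·0.0515204·0.39 = 0.140651
Prior × likelihood for each component:
  π_A·p_A = 0.25 × 0.00026675 = 6.66875e-05
  π_B·p_B = 0.29 × 0.00428664 = 0.00124313
  π_C·p_C = 0.46 × 0.140651 = 0.0646993
Evidence: 6.66875e-05 + 0.00124313 + 0.0646993 = 0.0660091
P(Level C | 6 correct answers out of 7) ≈ 0.980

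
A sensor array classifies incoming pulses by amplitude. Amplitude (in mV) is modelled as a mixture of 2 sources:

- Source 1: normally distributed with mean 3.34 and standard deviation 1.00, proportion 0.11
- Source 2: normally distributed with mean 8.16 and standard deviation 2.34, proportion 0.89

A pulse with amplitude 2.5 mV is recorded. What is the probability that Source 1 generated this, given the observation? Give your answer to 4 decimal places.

0.7912

By Bayes' theorem, P(k | x) = w_k f_k(x) / Σ_j w_j f_j(x).
Normal densities:
  L_1 = (1/(1.00·√(2π)))·exp(−(2.5−3.34)²/(2·1.00²)) = 0.398942·exp(-0.35280) = 0.280344
  L_2 = (1/(2.34·√(2π)))·exp(−(2.5−8.16)²/(2·2.34²)) = 0.170488·exp(-2.92530) = 0.0091464
Multiply by the mixture weights:
  w_1·L_1 = 0.11 × 0.280344 = 0.0308378
  w_2·L_2 = 0.89 × 0.0091464 = 0.0081403
Normaliser: 0.0308378 + 0.0081403 = 0.0389781
So the posterior for Source 1 is 0.0308378 / 0.0389781 ≈ 0.7912.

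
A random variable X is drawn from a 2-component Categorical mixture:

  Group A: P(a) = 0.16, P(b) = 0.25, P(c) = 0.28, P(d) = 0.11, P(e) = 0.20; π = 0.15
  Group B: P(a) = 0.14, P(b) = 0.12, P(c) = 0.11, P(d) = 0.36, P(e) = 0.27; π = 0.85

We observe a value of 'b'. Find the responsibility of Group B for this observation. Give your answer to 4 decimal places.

Posterior ∝ prior × likelihood, so P(k | x) ∝ P(Z=k) f_k(x); normalise over all components.
Evaluate each component's likelihood at the observed value:
  f_A = P(b | comp) = 0.25
  f_B = P(b | comp) = 0.12
Multiply by the mixture weights:
  P(Z=A)·f_A = 0.15 × 0.25 = 0.0375
  P(Z=B)·f_B = 0.85 × 0.12 = 0.102
Evidence: 0.0375 + 0.102 = 0.1395
So the posterior for Group B is 0.102 / 0.1395 ≈ 0.7312.

0.7312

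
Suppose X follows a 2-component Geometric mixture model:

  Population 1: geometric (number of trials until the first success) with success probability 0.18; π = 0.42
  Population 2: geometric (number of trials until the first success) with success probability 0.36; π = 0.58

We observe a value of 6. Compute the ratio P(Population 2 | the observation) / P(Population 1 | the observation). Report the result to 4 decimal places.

0.7999

Only the two components matter; the odds are (P(Z=i) f_i(x)) / (P(Z=j) f_j(x)).
Component likelihoods at x = 6:
  f_1 = 0.18·(1−0.18)^5 = 0.18·0.37074 = 0.0667332
  f_2 = 0.36·(1−0.36)^5 = 0.36·0.107374 = 0.0386547
0.0224197 / 0.0280279 ≈ 0.7999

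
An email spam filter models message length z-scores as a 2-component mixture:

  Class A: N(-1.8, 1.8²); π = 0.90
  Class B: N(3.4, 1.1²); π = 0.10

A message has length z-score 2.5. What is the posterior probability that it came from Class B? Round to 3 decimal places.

0.693

Posterior ∝ prior × likelihood, so P(k | x) ∝ π_k f_k(x); normalise over all components.
Evaluate each component's likelihood at the observed value:
  f_A = 0.0127769
  f_B = 0.25951
Weight by the priors:
  π_A·f_A = 0.90 × 0.0127769 = 0.0114992
  π_B·f_B = 0.10 × 0.25951 = 0.025951
Evidence: 0.0114992 + 0.025951 = 0.0374502
So the posterior for Class B is 0.025951 / 0.0374502 ≈ 0.693.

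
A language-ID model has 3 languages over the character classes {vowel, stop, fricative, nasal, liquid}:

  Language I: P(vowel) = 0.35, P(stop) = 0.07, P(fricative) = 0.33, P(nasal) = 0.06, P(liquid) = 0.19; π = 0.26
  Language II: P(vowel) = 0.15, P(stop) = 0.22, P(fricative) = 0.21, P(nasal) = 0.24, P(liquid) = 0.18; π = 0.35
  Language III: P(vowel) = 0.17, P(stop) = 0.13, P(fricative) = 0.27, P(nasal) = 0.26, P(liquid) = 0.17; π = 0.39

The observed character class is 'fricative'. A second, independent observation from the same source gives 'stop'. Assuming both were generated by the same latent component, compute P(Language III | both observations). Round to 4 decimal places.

The responsibility of component k is P(Z=k) f_k(x) divided by Σ_j P(Z=j) f_j(x).
Since both observations come from the same component, the likelihood for component k is f_k(x₁)·f_k(x₂).
  f_I = [P(fricative | comp) = 0.33] × [0.07] = 0.0231
  f_II = [P(fricative | comp) = 0.21] × [0.22] = 0.0462
  f_III = [P(fricative | comp) = 0.27] × [0.13] = 0.0351
Unnormalised posteriors:
  P(Z=I)·f_I = 0.26 × 0.0231 = 0.006006
  P(Z=II)·f_II = 0.35 × 0.0462 = 0.01617
  P(Z=III)·f_III = 0.39 × 0.0351 = 0.013689
Denominator: 0.006006 + 0.01617 + 0.013689 = 0.035865
Responsibility of Language III: 0.013689 / 0.035865 ≈ 0.3817

0.3817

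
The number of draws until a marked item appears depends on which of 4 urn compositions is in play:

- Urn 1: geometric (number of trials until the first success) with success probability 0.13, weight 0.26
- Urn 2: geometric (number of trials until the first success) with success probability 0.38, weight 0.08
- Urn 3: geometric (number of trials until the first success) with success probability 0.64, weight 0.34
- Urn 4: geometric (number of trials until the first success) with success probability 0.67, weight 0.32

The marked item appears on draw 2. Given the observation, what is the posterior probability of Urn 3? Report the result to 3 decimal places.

The responsibility of component k is P(Z=k) f_k(x) divided by Σ_j P(Z=j) f_j(x).
Evaluate each component's likelihood at the observed value:
  f_1 = 0.1131
  f_2 = 0.2356
  f_3 = 0.2304
  f_4 = 0.2211
Multiply by the mixture weights:
  P(Z=1)·f_1 = 0.26 × 0.1131 = 0.029406
  P(Z=2)·f_2 = 0.08 × 0.2356 = 0.018848
  P(Z=3)·f_3 = 0.34 × 0.2304 = 0.078336
  P(Z=4)·f_4 = 0.32 × 0.2211 = 0.070752
Marginal: 0.029406 + 0.018848 + 0.078336 + 0.070752 = 0.197342
P(Urn 3 | x) ≈ 0.397

0.397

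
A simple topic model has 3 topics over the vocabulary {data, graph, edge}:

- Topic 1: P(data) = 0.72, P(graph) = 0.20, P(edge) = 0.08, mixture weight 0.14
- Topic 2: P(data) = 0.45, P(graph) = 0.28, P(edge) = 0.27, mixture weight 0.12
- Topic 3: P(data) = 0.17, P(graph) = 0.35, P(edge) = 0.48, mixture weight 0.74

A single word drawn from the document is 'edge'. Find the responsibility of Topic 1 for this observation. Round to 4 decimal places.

By Bayes' theorem, P(k | x) = w_k f_k(x) / Σ_j w_j f_j(x).
Component likelihoods at x = 'edge':
  L_1 = 0.08
  L_2 = 0.27
  L_3 = 0.48
Weight by the priors:
  w_1·L_1 = 0.14 × 0.08 = 0.0112
  w_2·L_2 = 0.12 × 0.27 = 0.0324
  w_3·L_3 = 0.74 × 0.48 = 0.3552
Marginal: 0.0112 + 0.0324 + 0.3552 = 0.3988
P(Topic 1 | data) ≈ 0.0281

0.0281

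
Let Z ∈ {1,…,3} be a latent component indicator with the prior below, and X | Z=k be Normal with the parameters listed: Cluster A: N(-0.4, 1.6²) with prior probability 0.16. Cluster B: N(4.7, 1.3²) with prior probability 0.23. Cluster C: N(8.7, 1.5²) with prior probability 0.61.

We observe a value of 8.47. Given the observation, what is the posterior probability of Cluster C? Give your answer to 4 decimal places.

0.9935

Apply Bayes' rule: the posterior for each component is proportional to its prior times its likelihood at x.
Evaluate each component's likelihood at the observed value:
  f_A = 5.2865e-08
  f_B = 0.00457887
  f_C = 0.262853
Weight by the priors:
  P(Z=A)·f_A = 0.16 × 5.2865e-08 = 8.4584e-09
  P(Z=B)·f_B = 0.23 × 0.00457887 = 0.00105314
  P(Z=C)·f_C = 0.61 × 0.262853 = 0.160341
Denominator: 8.4584e-09 + 0.00105314 + 0.160341 = 0.161394
Responsibility of Cluster C: 0.160341 / 0.161394 ≈ 0.9935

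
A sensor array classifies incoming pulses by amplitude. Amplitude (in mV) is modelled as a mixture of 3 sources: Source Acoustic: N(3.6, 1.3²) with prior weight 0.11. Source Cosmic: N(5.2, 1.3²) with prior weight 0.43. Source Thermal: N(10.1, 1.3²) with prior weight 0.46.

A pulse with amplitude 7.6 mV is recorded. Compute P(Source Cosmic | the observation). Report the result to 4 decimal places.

0.5161

Apply Bayes' rule: the posterior for each component is proportional to its prior times its likelihood at x.
Normal densities:
  f_Acoustic = 0.00269858
  f_Cosmic = 0.05583
  f_Thermal = 0.0482956
Unnormalised posteriors:
  π_Acoustic·f_Acoustic = 0.11 × 0.00269858 = 0.000296843
  π_Cosmic·f_Cosmic = 0.43 × 0.05583 = 0.0240069
  π_Thermal·f_Thermal = 0.46 × 0.0482956 = 0.022216
Denominator: 0.000296843 + 0.0240069 + 0.022216 = 0.0465197
P(Source Cosmic | 7.6 mV) ≈ 0.5161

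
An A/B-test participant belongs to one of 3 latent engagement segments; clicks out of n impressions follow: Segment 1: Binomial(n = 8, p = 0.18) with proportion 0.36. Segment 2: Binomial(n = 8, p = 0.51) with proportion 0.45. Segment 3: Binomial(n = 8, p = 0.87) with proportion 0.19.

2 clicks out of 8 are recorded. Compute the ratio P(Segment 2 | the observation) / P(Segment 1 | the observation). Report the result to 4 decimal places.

0.4569

Only the two components matter; the odds are (π_i f_i(x)) / (π_j f_j(x)).
Evaluate each component's likelihood at the observed value:
  p_1 = 0.275795
  p_2 = 0.100803
  p_3 = 0.000102296
Odds = (0.45/0.36) × (0.100803/0.275795) = 1.25 × 0.365501 ≈ 0.4569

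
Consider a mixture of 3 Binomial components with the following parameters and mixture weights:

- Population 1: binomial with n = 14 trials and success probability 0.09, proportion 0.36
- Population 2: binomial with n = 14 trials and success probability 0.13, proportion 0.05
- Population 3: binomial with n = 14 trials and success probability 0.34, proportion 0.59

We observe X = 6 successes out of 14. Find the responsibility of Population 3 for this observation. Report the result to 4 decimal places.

Posterior ∝ prior × likelihood, so P(k | x) ∝ π_k f_k(x); normalise over all components.
Evaluate each component's likelihood at the observed value:
  p_1 = 0.000750484
  p_2 = 0.0047574
  p_3 = 0.167025
Multiply by the mixture weights:
  π_1·p_1 = 0.36 × 0.000750484 = 0.000270174
  π_2·p_2 = 0.05 × 0.0047574 = 0.00023787
  π_3·p_3 = 0.59 × 0.167025 = 0.0985445
Sum: 0.000270174 + 0.00023787 + 0.0985445 = 0.0990525
P(Population 3 | x) ≈ 0.9949

0.9949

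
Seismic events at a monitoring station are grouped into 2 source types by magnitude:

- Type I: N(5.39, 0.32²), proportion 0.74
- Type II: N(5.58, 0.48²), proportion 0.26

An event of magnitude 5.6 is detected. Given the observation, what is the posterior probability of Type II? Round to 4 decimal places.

Posterior ∝ prior × likelihood, so P(k | x) ∝ P(Z=k) f_k(x); normalise over all components.
Normal densities:
  L_I = (1/(0.32·√(2π)))·exp(−(5.6−5.39)²/(2·0.32²)) = 1.246695·exp(-0.21533) = 1.00518
  L_II = (1/(0.48·√(2π)))·exp(−(5.6−5.58)²/(2·0.48²)) = 0.831130·exp(-0.00087) = 0.830409
Multiply by the mixture weights:
  P(Z=I)·L_I = 0.74 × 1.00518 = 0.743831
  P(Z=II)·L_II = 0.26 × 0.830409 = 0.215906
Normaliser: 0.743831 + 0.215906 = 0.959737
P(Type II | 5.6) = 0.215906 / 0.959737 ≈ 0.2250

0.2250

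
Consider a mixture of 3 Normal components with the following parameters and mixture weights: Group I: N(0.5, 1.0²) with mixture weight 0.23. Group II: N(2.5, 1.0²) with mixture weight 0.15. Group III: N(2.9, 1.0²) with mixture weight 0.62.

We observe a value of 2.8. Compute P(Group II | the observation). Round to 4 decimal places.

The responsibility of component k is w_k f_k(x) divided by Σ_j w_j f_j(x).
Component likelihoods at x = 2.8:
  p_I = (1/(1.0·√(2π)))·exp(−(2.8−0.5)²/(2·1.0²)) = 0.398942·exp(-2.64500) = 0.028327
  p_II = (1/(1.0·√(2π)))·exp(−(2.8−2.5)²/(2·1.0²)) = 0.398942·exp(-0.04500) = 0.381388
  p_III = (1/(1.0·√(2π)))·exp(−(2.8−2.9)²/(2·1.0²)) = 0.398942·exp(-0.00500) = 0.396953
Multiply by the mixture weights:
  w_I·p_I = 0.23 × 0.028327 = 0.00651522
  w_II·p_II = 0.15 × 0.381388 = 0.0572082
  w_III·p_III = 0.62 × 0.396953 = 0.246111
Sum: 0.00651522 + 0.0572082 + 0.246111 = 0.309834
P(Group II | 2.8) ≈ 0.1846

0.1846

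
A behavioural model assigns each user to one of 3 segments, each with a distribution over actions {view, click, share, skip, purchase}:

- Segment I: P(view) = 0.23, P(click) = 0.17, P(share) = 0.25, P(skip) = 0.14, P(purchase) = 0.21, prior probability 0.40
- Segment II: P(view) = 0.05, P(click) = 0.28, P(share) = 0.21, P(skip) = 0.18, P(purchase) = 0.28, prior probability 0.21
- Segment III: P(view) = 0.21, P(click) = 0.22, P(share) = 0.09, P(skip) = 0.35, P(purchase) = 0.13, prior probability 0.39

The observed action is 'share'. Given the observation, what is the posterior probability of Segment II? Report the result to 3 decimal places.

The responsibility of component k is w_k f_k(x) divided by Σ_j w_j f_j(x).
Evaluate each component's likelihood at the observed value:
  L_I = 0.25
  L_II = 0.21
  L_III = 0.09
Multiply by the mixture weights:
  w_I·L_I = 0.40 × 0.25 = 0.1
  w_II·L_II = 0.21 × 0.21 = 0.0441
  w_III·L_III = 0.39 × 0.09 = 0.0351
Evidence: 0.1 + 0.0441 + 0.0351 = 0.1792
Responsibility of Segment II: 0.0441 / 0.1792 ≈ 0.246

0.246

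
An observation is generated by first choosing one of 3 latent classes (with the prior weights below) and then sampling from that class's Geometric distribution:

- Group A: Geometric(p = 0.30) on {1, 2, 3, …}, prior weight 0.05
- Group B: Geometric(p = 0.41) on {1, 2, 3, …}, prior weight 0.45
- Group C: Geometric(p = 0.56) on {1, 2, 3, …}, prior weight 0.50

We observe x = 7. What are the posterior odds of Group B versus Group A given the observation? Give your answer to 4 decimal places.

4.4099

Only the two components matter; the odds are (w_i f_i(x)) / (w_j f_j(x)).
Evaluate each component's likelihood at the observed value:
  L_A = 0.30·(1−0.30)^6 = 0.30·0.117649 = 0.0352947
  L_B = 0.41·(1−0.41)^6 = 0.41·0.0421805 = 0.017294
  L_C = 0.56·(1−0.56)^6 = 0.56·0.00725631 = 0.00406354
0.00778231 / 0.00176473 ≈ 4.4099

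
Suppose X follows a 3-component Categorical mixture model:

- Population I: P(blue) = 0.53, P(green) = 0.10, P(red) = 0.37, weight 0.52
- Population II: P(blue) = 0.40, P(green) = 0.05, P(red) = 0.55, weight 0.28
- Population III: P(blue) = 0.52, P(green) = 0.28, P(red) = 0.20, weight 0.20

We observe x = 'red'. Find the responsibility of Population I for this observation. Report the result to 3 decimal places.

Apply Bayes' rule: the posterior for each component is proportional to its prior times its likelihood at x.
Evaluate each component's likelihood at the observed value:
  L_I = 0.37
  L_II = 0.55
  L_III = 0.2
Unnormalised posteriors:
  w_I·L_I = 0.52 × 0.37 = 0.1924
  w_II·L_II = 0.28 × 0.55 = 0.154
  w_III·L_III = 0.20 × 0.2 = 0.04
Sum: 0.1924 + 0.154 + 0.04 = 0.3864
Responsibility of Population I: 0.1924 / 0.3864 ≈ 0.498

0.498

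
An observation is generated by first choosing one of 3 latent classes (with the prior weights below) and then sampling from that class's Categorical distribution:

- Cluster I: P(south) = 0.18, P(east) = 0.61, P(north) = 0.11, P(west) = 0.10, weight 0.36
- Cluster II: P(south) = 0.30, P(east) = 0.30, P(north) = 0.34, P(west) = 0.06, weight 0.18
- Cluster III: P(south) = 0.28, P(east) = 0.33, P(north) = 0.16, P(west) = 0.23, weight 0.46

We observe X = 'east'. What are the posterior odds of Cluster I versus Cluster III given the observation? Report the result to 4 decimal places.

1.4466

Only the two components matter; the odds are (P(Z=i) f_i(x)) / (P(Z=j) f_j(x)).
Evaluate each component's likelihood at the observed value:
  f_I = 0.61
  f_II = 0.3
  f_III = 0.33
Odds = (0.36/0.46) × (0.61/0.33) = 0.782609 × 1.84848 ≈ 1.4466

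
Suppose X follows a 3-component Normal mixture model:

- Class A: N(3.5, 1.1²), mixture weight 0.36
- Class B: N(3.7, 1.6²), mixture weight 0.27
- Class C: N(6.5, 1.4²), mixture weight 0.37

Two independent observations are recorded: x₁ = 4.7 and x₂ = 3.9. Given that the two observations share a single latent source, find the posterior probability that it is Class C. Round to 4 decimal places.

0.0579

The responsibility of component k is π_k f_k(x) divided by Σ_j π_j f_j(x).
Since both observations come from the same component, the likelihood for component k is f_k(x₁)·f_k(x₂).
  p_A = [(1/(1.1·√(2π)))·exp(−(4.7−3.5)²/(2·1.1²)) = 0.362675·exp(-0.59504) = 0.20003] × [0.339472] = 0.0679044
  p_B = [(1/(1.6·√(2π)))·exp(−(4.7−3.7)²/(2·1.6²)) = 0.249339·exp(-0.19531) = 0.205101] × [0.247399] = 0.0507416
  p_C = [(1/(1.4·√(2π)))·exp(−(4.7−6.5)²/(2·1.4²)) = 0.284959·exp(-0.82653) = 0.124688] × [0.0507979] = 0.00633388
Weight by the priors:
  π_A·p_A = 0.36 × 0.0679044 = 0.0244456
  π_B·p_B = 0.27 × 0.0507416 = 0.0137002
  π_C·p_C = 0.37 × 0.00633388 = 0.00234354
Marginal: 0.0244456 + 0.0137002 + 0.00234354 = 0.0404894
Responsibility of Class C: 0.00234354 / 0.0404894 ≈ 0.0579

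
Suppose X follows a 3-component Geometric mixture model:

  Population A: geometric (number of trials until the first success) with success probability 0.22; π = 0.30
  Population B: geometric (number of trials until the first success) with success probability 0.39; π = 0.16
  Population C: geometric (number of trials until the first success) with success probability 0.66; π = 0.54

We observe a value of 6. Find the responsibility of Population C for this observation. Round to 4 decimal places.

0.0624

P(component k | x) = π_k·f_k(x) / marginal(x), where marginal(x) = Σ_j π_j·f_j(x).
Geometric probabilities:
  p_A = 0.22·(1−0.22)^5 = 0.22·0.288717 = 0.0635178
  p_B = 0.39·(1−0.39)^5 = 0.39·0.0844596 = 0.0329393
  p_C = 0.66·(1−0.66)^5 = 0.66·0.00454354 = 0.00299874
Prior × likelihood for each component:
  π_A·p_A = 0.30 × 0.0635178 = 0.0190554
  π_B·p_B = 0.16 × 0.0329393 = 0.00527028
  π_C·p_C = 0.54 × 0.00299874 = 0.00161932
Normaliser: 0.0190554 + 0.00527028 + 0.00161932 = 0.025945
P(Population C | 6) = 0.00161932 / 0.025945 ≈ 0.0624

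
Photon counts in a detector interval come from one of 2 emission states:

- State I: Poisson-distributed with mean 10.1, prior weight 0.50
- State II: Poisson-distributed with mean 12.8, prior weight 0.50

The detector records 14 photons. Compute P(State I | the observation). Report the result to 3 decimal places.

Posterior ∝ prior × likelihood, so P(k | x) ∝ π_k f_k(x); normalise over all components.
Component likelihoods at x = 14 photons:
  p_I = e^(−10.1)·10.1^14/14! = 0.0541647
  p_II = e^(−12.8)·12.8^14/14! = 0.10036
Prior × likelihood for each component:
  π_I·p_I = 0.50 × 0.0541647 = 0.0270824
  π_II·p_II = 0.50 × 0.10036 = 0.0501801
Denominator: 0.0270824 + 0.0501801 = 0.0772625
So the posterior for State I is 0.0270824 / 0.0772625 ≈ 0.351.

0.351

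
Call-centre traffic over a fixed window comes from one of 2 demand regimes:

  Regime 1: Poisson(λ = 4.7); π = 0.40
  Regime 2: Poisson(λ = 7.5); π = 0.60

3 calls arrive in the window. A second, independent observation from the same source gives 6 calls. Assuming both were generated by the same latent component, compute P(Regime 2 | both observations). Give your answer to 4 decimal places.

The responsibility of component k is w_k f_k(x) divided by Σ_j w_j f_j(x).
Since both observations come from the same component, the likelihood for component k is f_k(x₁)·f_k(x₂).
  p_1 = [0.157383] × [0.136167] = 0.0214303
  p_2 = [0.0388887] × [0.136718] = 0.0053168
Prior × likelihood for each component:
  w_1·p_1 = 0.40 × 0.0214303 = 0.00857213
  w_2·p_2 = 0.60 × 0.0053168 = 0.00319008
Evidence: 0.00857213 + 0.00319008 = 0.0117622
P(Regime 2 | x₁, x₂) = 0.00319008 / 0.0117622 ≈ 0.2712

0.2712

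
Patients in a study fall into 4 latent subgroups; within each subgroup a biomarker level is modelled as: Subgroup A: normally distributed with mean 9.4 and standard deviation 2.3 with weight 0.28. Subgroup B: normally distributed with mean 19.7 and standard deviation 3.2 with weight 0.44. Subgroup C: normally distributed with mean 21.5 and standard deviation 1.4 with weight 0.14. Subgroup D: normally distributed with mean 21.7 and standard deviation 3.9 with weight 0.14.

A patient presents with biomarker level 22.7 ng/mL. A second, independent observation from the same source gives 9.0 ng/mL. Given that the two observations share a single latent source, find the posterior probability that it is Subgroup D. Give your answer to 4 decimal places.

0.3003

Posterior ∝ prior × likelihood, so P(k | x) ∝ π_k f_k(x); normalise over all components.
Since both observations come from the same component, the likelihood for component k is f_k(x₁)·f_k(x₂).
  L_A = [(1/(2.3·√(2π)))·exp(−(22.7−9.4)²/(2·2.3²)) = 0.173453·exp(-16.71928) = 9.50803e-09] × [0.17085] = 1.62444e-09
  L_B = [(1/(3.2·√(2π)))·exp(−(22.7−19.7)²/(2·3.2²)) = 0.124669·exp(-0.43945) = 0.0803356] × [0.000465489] = 3.73954e-05
  L_C = [(1/(1.4·√(2π)))·exp(−(22.7−21.5)²/(2·1.4²)) = 0.284959·exp(-0.36735) = 0.197354] × [1.39295e-18] = 2.74905e-19
  L_D = [(1/(3.9·√(2π)))·exp(−(22.7−21.7)²/(2·3.9²)) = 0.102293·exp(-0.03287) = 0.0989849] × [0.000509531] = 5.04359e-05
Prior × likelihood for each component:
  π_A·L_A = 0.28 × 1.62444e-09 = 4.54844e-10
  π_B·L_B = 0.44 × 3.73954e-05 = 1.6454e-05
  π_C·L_C = 0.14 × 2.74905e-19 = 3.84867e-20
  π_D·L_D = 0.14 × 5.04359e-05 = 7.06103e-06
Marginal: 4.54844e-10 + 1.6454e-05 + 3.84867e-20 + 7.06103e-06 = 2.35154e-05
So the posterior for Subgroup D is 7.06103e-06 / 2.35154e-05 ≈ 0.3003.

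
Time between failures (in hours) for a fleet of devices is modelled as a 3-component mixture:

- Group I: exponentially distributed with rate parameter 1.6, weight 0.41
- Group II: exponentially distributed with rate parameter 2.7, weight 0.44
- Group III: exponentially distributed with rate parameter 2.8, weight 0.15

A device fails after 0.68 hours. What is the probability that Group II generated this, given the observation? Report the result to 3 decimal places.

By Bayes' theorem, P(k | x) = π_k f_k(x) / Σ_j π_j f_j(x).
Evaluate each component's likelihood at the observed value:
  p_I = 1.6·e^(−1.6·0.68) = 1.6·e^(−1.0880) = 0.539023
  p_II = 2.7·e^(−2.7·0.68) = 2.7·e^(−1.8360) = 0.430526
  p_III = 2.8·e^(−2.8·0.68) = 2.8·e^(−1.9040) = 0.41712
Multiply by the mixture weights:
  π_I·p_I = 0.41 × 0.539023 = 0.221
  π_II·p_II = 0.44 × 0.430526 = 0.189431
  π_III·p_III = 0.15 × 0.41712 = 0.062568
Sum: 0.221 + 0.189431 + 0.062568 = 0.472999
Responsibility of Group II: 0.189431 / 0.472999 ≈ 0.400

0.400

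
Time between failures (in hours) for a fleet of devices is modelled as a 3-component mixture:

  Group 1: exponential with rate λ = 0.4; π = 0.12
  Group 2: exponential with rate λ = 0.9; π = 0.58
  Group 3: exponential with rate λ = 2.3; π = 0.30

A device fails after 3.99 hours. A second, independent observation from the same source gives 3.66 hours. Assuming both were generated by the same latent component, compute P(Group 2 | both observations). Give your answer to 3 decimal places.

0.348

By Bayes' theorem, P(k | x) = π_k f_k(x) / Σ_j π_j f_j(x).
Since both observations come from the same component, the likelihood for component k is f_k(x₁)·f_k(x₂).
  L_1 = [0.0810823] × [0.0925237] = 0.00750203
  L_2 = [0.0248137] × [0.0333946] = 0.000828643
  L_3 = [0.000237798] × [0.000507969] = 1.20794e-07
Unnormalised posteriors:
  π_1·L_1 = 0.12 × 0.00750203 = 0.000900244
  π_2·L_2 = 0.58 × 0.000828643 = 0.000480613
  π_3·L_3 = 0.30 × 1.20794e-07 = 3.62381e-08
Denominator: 0.000900244 + 0.000480613 + 3.62381e-08 = 0.00138089
P(Group 2 | x₁, x₂) = 0.000480613 / 0.00138089 ≈ 0.348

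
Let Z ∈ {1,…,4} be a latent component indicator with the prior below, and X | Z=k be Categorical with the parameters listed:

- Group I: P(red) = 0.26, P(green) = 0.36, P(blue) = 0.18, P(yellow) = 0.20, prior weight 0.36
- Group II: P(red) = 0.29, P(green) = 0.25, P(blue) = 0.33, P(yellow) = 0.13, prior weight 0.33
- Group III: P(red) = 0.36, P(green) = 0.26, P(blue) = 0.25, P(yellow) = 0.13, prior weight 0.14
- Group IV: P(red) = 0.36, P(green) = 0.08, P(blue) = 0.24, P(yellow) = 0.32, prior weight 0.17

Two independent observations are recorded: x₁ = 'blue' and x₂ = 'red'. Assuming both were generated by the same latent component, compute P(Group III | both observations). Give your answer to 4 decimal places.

0.1664

Posterior ∝ prior × likelihood, so P(k | x) ∝ w_k f_k(x); normalise over all components.
Since both observations come from the same component, the likelihood for component k is f_k(x₁)·f_k(x₂).
  L_I = [P(blue | comp) = 0.18] × [0.26] = 0.0468
  L_II = [P(blue | comp) = 0.33] × [0.29] = 0.0957
  L_III = [P(blue | comp) = 0.25] × [0.36] = 0.09
  L_IV = [P(blue | comp) = 0.24] × [0.36] = 0.0864
Unnormalised posteriors:
  w_I·L_I = 0.36 × 0.0468 = 0.016848
  w_II·L_II = 0.33 × 0.0957 = 0.031581
  w_III·L_III = 0.14 × 0.09 = 0.0126
  w_IV·L_IV = 0.17 × 0.0864 = 0.014688
Normaliser: 0.016848 + 0.031581 + 0.0126 + 0.014688 = 0.075717
P(Group III | x₁, x₂) ≈ 0.1664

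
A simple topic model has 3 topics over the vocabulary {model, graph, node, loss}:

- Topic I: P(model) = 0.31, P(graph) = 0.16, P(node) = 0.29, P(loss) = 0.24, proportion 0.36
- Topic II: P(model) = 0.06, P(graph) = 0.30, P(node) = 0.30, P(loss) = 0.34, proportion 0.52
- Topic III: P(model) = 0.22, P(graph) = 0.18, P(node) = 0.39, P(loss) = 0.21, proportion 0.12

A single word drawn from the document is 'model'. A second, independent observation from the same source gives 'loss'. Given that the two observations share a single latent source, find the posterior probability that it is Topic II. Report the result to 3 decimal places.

0.247

Apply Bayes' rule: the posterior for each component is proportional to its prior times its likelihood at x.
Since both observations come from the same component, the likelihood for component k is f_k(x₁)·f_k(x₂).
  L_I = [P(model | comp) = 0.31] × [0.24] = 0.0744
  L_II = [P(model | comp) = 0.06] × [0.34] = 0.0204
  L_III = [P(model | comp) = 0.22] × [0.21] = 0.0462
Multiply by the mixture weights:
  π_I·L_I = 0.36 × 0.0744 = 0.026784
  π_II·L_II = 0.52 × 0.0204 = 0.010608
  π_III·L_III = 0.12 × 0.0462 = 0.005544
Evidence: 0.026784 + 0.010608 + 0.005544 = 0.042936
P(Topic II | data) = 0.010608 / 0.042936 ≈ 0.247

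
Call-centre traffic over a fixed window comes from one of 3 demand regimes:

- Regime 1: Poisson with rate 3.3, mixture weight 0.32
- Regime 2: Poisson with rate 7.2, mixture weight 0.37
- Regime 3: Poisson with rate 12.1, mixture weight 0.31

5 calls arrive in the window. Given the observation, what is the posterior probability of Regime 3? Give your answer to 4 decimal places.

By Bayes' theorem, P(k | x) = w_k f_k(x) / Σ_j w_j f_j(x).
Component likelihoods at x = 5 calls:
  L_1 = 0.120286
  L_2 = 0.120382
  L_3 = 0.0120166
Unnormalised posteriors:
  w_1·L_1 = 0.32 × 0.120286 = 0.0384917
  w_2·L_2 = 0.37 × 0.120382 = 0.0445413
  w_3·L_3 = 0.31 × 0.0120166 = 0.00372515
Marginal: 0.0384917 + 0.0445413 + 0.00372515 = 0.0867581
P(Regime 3 | the observation) = 0.00372515 / 0.0867581 ≈ 0.0429

0.0429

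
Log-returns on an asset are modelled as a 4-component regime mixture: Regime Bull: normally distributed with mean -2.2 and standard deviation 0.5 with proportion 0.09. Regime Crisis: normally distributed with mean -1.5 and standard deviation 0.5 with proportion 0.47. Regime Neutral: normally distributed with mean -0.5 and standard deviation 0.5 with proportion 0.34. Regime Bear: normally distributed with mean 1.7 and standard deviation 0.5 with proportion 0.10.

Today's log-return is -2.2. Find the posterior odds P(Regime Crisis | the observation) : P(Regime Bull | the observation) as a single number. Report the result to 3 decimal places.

1.960

The posterior odds equal the prior odds times the likelihood ratio: (P(Z=i)/P(Z=j))·(f_i(x)/f_j(x)).
Component likelihoods at x = -2.2:
  L_Bull = 0.797885
  L_Crisis = 0.299455
  L_Neutral = 0.00246444
  L_Bear = 4.90571e-14
Odds = (0.47/0.09) × (0.299455/0.797885) = 5.22222 × 0.375311 ≈ 1.960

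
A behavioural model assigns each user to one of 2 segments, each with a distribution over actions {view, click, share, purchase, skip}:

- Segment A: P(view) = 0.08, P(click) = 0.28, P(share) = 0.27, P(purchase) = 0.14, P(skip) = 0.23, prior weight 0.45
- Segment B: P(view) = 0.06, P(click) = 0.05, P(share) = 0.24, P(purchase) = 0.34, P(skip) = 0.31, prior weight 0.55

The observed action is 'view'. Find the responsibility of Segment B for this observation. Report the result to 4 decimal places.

0.4783

The responsibility of component k is π_k f_k(x) divided by Σ_j π_j f_j(x).
Categorical probabilities:
  L_A = 0.08
  L_B = 0.06
Unnormalised posteriors:
  π_A·L_A = 0.45 × 0.08 = 0.036
  π_B·L_B = 0.55 × 0.06 = 0.033
Marginal: 0.036 + 0.033 = 0.069
P(Segment B | 'view') = 0.033 / 0.069 ≈ 0.4783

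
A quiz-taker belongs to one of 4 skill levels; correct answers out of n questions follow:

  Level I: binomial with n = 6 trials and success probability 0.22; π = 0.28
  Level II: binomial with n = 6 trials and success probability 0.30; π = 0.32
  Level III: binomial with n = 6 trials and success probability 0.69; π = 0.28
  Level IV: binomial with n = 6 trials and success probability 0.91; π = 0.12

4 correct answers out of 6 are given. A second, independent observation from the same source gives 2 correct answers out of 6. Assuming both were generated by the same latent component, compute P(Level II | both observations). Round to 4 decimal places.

P(component k | x) = π_k·f_k(x) / marginal(x), where marginal(x) = Σ_j π_j·f_j(x).
Since both observations come from the same component, the likelihood for component k is f_k(x₁)·f_k(x₂).
  L_I = [C(6,4)·0.22^4·0.78^2 = 15·0.00234256·0.6084 = 0.0213782] × [0.268729] = 0.00574495
  L_II = [C(6,4)·0.30^4·0.70^2 = 15·0.0081·0.49 = 0.059535] × [0.324135] = 0.0192974
  L_III = [C(6,4)·0.69^4·0.31^2 = 15·0.226671·0.0961 = 0.326747] × [0.0659533] = 0.02155
  L_IV = [C(6,4)·0.91^4·0.09^2 = 15·0.68575·0.0081 = 0.0833186] × [0.000814975] = 6.79025e-05
Unnormalised posteriors:
  π_I·L_I = 0.28 × 0.00574495 = 0.00160859
  π_II·L_II = 0.32 × 0.0192974 = 0.00617516
  π_III·L_III = 0.28 × 0.02155 = 0.006034
  π_IV·L_IV = 0.12 × 6.79025e-05 = 8.1483e-06
Normaliser: 0.00160859 + 0.00617516 + 0.006034 + 8.1483e-06 = 0.0138259
So the posterior for Level II is 0.00617516 / 0.0138259 ≈ 0.4466.

0.4466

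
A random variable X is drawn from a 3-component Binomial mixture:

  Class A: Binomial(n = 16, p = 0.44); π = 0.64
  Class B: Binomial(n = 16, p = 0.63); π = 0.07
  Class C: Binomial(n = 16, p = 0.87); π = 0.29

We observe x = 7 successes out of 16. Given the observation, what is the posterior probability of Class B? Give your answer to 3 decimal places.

0.031

The responsibility of component k is w_k f_k(x) divided by Σ_j w_j f_j(x).
Binomial probabilities:
  p_A = C(16,7)·0.44^7·0.56^9 = 11440·0.00319278·0.00541617 = 0.197828
  p_B = C(16,7)·0.63^7·0.37^9 = 11440·0.0393898·0.000129962 = 0.0585633
  p_C = C(16,7)·0.87^7·0.13^9 = 11440·0.377255·1.06045e-08 = 4.57668e-05
Unnormalised posteriors:
  w_A·p_A = 0.64 × 0.197828 = 0.12661
  w_B·p_B = 0.07 × 0.0585633 = 0.00409943
  w_C·p_C = 0.29 × 4.57668e-05 = 1.32724e-05
Marginal: 0.12661 + 0.00409943 + 1.32724e-05 = 0.130722
So the posterior for Class B is 0.00409943 / 0.130722 ≈ 0.031.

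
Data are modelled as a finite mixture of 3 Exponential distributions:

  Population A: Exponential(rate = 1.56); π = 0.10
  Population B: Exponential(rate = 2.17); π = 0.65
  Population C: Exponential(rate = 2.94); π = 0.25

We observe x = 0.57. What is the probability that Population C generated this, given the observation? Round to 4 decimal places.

0.2251

The responsibility of component k is π_k f_k(x) divided by Σ_j π_j f_j(x).
Evaluate each component's likelihood at the observed value:
  f_A = 1.56·e^(−1.56·0.57) = 1.56·e^(−0.8892) = 0.641136
  f_B = 2.17·e^(−2.17·0.57) = 2.17·e^(−1.2369) = 0.629913
  f_C = 2.94·e^(−2.94·0.57) = 2.94·e^(−1.6758) = 0.550246
Multiply by the mixture weights:
  π_A·f_A = 0.10 × 0.641136 = 0.0641136
  π_B·f_B = 0.65 × 0.629913 = 0.409444
  π_C·f_C = 0.25 × 0.550246 = 0.137561
Normaliser: 0.0641136 + 0.409444 + 0.137561 = 0.611119
P(Population C | the observation) = 0.137561 / 0.611119 ≈ 0.2251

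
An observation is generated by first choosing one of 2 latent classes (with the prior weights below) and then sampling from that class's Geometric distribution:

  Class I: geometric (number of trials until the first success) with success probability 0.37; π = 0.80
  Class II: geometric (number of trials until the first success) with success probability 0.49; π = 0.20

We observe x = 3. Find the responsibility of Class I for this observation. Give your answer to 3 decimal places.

P(component k | x) = P(Z=k)·f_k(x) / marginal(x), where marginal(x) = Σ_j P(Z=j)·f_j(x).
Component likelihoods at x = 3:
  L_I = 0.37·(1−0.37)^2 = 0.37·0.3969 = 0.146853
  L_II = 0.49·(1−0.49)^2 = 0.49·0.2601 = 0.127449
Multiply by the mixture weights:
  P(Z=I)·L_I = 0.80 × 0.146853 = 0.117482
  P(Z=II)·L_II = 0.20 × 0.127449 = 0.0254898
Sum: 0.117482 + 0.0254898 = 0.142972
P(Class I | x) ≈ 0.822

0.822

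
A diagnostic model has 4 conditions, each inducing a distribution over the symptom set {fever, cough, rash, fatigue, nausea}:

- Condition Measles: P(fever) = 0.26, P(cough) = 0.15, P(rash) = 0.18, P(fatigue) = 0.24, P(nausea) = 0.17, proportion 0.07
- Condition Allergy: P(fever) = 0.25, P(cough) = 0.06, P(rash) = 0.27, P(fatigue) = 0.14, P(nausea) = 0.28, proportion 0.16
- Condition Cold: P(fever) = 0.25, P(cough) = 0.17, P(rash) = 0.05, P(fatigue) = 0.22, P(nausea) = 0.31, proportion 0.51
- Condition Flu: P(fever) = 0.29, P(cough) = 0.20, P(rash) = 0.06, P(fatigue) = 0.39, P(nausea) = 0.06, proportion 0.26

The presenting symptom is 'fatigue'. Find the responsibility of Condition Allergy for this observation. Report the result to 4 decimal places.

By Bayes' theorem, P(k | x) = P(Z=k) f_k(x) / Σ_j P(Z=j) f_j(x).
Component likelihoods at x = 'fatigue':
  L_Measles = P(fatigue | comp) = 0.24
  L_Allergy = P(fatigue | comp) = 0.14
  L_Cold = P(fatigue | comp) = 0.22
  L_Flu = P(fatigue | comp) = 0.39
Multiply by the mixture weights:
  P(Z=Measles)·L_Measles = 0.07 × 0.24 = 0.0168
  P(Z=Allergy)·L_Allergy = 0.16 × 0.14 = 0.0224
  P(Z=Cold)·L_Cold = 0.51 × 0.22 = 0.1122
  P(Z=Flu)·L_Flu = 0.26 × 0.39 = 0.1014
Evidence: 0.0168 + 0.0224 + 0.1122 + 0.1014 = 0.2528
P(Condition Allergy | the observation) ≈ 0.0886

0.0886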